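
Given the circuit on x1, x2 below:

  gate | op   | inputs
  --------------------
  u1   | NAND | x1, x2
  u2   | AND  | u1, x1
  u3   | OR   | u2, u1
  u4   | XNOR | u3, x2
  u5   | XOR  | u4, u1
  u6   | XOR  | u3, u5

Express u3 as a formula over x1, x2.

u1 = x1 NAND x2
u2 = u1 AND x1 = (x1 NAND x2) AND x1
u3 = u2 OR u1 = ((x1 NAND x2) AND x1) OR (x1 NAND x2)

((x1 NAND x2) AND x1) OR (x1 NAND x2)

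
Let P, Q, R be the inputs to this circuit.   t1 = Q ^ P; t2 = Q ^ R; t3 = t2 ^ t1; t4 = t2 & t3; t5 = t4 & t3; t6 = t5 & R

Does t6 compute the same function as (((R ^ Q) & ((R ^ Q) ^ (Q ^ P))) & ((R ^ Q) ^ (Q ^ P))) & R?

t1 = Q ^ P
t2 = Q ^ R
t3 = t2 ^ t1 = (Q ^ R) ^ (Q ^ P)
t4 = t2 & t3 = (Q ^ R) & ((Q ^ R) ^ (Q ^ P))
t5 = t4 & t3 = ((Q ^ R) & ((Q ^ R) ^ (Q ^ P))) & ((Q ^ R) ^ (Q ^ P))
t6 = t5 & R = (((Q ^ R) & ((Q ^ R) ^ (Q ^ P))) & ((Q ^ R) ^ (Q ^ P))) & R
At P=0, Q=0, R=0: circuit gives 0, formula gives 0.
At P=0, Q=0, R=1: circuit gives 1, formula gives 1.
Agrees on all 8 inputs.

Yes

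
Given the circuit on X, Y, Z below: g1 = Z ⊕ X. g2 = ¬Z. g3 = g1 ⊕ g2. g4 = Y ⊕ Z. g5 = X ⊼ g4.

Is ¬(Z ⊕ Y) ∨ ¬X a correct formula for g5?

g4 = Y ⊕ Z
g5 = X ⊼ g4 = X ⊼ (Y ⊕ Z)
At X=1, Y=0, Z=1: circuit gives 0, formula gives 0.
At X=0, Y=0, Z=0: circuit gives 1, formula gives 1.
Agrees on all 8 inputs.

Yes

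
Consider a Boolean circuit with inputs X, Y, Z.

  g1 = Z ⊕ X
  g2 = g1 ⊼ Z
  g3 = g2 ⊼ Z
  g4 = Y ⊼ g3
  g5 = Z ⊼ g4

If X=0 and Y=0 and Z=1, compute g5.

0

g1 = 1 ⊕ 0 = 1
g2 = 1 ⊼ 1 = 0
g3 = 0 ⊼ 1 = 1
g4 = 0 ⊼ 1 = 1
g5 = 1 ⊼ 1 = 0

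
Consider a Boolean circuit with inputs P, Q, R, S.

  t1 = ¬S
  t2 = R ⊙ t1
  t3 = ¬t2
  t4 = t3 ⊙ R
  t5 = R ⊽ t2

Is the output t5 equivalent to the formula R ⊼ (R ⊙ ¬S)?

t1 = ¬S
t2 = R ⊙ t1 = R ⊙ ¬S
t5 = R ⊽ t2 = R ⊽ (R ⊙ ¬S)
At P=0, Q=0, R=0, S=1: circuit gives 0, formula gives 1.

No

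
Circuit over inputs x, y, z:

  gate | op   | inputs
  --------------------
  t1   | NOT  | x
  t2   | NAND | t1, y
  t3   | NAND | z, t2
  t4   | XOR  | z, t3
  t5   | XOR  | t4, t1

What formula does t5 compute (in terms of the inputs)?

(z XOR (z NAND (NOT x NAND y))) XOR NOT x

t1 = NOT x
t2 = t1 NAND y = NOT x NAND y
t3 = z NAND t2 = z NAND (NOT x NAND y)
t4 = z XOR t3 = z XOR (z NAND (NOT x NAND y))
t5 = t4 XOR t1 = (z XOR (z NAND (NOT x NAND y))) XOR NOT x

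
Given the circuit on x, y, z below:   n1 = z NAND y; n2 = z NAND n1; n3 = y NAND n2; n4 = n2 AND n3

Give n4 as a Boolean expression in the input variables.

(z NAND (z NAND y)) AND (y NAND (z NAND (z NAND y)))

n1 = z NAND y
n2 = z NAND n1 = z NAND (z NAND y)
n3 = y NAND n2 = y NAND (z NAND (z NAND y))
n4 = n2 AND n3 = (z NAND (z NAND y)) AND (y NAND (z NAND (z NAND y)))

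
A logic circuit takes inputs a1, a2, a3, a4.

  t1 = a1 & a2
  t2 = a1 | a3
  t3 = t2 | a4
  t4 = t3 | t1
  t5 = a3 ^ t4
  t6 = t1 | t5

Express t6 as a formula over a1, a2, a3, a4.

t1 = a1 & a2
t2 = a1 | a3
t3 = t2 | a4 = (a1 | a3) | a4
t4 = t3 | t1 = ((a1 | a3) | a4) | (a1 & a2)
t5 = a3 ^ t4 = a3 ^ (((a1 | a3) | a4) | (a1 & a2))
t6 = t1 | t5 = (a1 & a2) | (a3 ^ (((a1 | a3) | a4) | (a1 & a2)))

(a1 & a2) | (a3 ^ (((a1 | a3) | a4) | (a1 & a2)))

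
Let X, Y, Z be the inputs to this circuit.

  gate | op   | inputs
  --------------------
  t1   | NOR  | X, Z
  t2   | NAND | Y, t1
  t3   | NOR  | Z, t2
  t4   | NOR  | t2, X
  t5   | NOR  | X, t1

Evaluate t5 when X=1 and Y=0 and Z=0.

t1 = 1 NOR 0 = 0
t5 = 1 NOR 0 = 0

0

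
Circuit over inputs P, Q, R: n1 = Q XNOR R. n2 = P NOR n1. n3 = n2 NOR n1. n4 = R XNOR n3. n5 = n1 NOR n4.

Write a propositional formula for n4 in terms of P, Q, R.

R XNOR ((P NOR (Q XNOR R)) NOR (Q XNOR R))

n1 = Q XNOR R
n2 = P NOR n1 = P NOR (Q XNOR R)
n3 = n2 NOR n1 = (P NOR (Q XNOR R)) NOR (Q XNOR R)
n4 = R XNOR n3 = R XNOR ((P NOR (Q XNOR R)) NOR (Q XNOR R))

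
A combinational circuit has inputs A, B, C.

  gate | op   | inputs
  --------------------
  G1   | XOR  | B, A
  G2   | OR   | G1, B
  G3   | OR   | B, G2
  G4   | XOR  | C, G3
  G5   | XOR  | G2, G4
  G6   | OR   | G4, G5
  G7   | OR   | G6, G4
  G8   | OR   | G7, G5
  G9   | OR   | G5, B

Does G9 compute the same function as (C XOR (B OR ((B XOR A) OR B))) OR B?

G1 = B XOR A
G2 = G1 OR B = (B XOR A) OR B
G3 = B OR G2 = B OR ((B XOR A) OR B)
G4 = C XOR G3 = C XOR (B OR ((B XOR A) OR B))
G5 = G2 XOR G4 = ((B XOR A) OR B) XOR (C XOR (B OR ((B XOR A) OR B)))
G9 = G5 OR B = (((B XOR A) OR B) XOR (C XOR (B OR ((B XOR A) OR B)))) OR B
At A=1, B=0, C=0: circuit gives 0, formula gives 1.

No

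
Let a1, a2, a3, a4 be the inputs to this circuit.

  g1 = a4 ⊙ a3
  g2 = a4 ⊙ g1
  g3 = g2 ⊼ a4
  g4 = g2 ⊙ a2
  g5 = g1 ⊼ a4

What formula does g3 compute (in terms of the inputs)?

(a4 ⊙ (a4 ⊙ a3)) ⊼ a4

g1 = a4 ⊙ a3
g2 = a4 ⊙ g1 = a4 ⊙ (a4 ⊙ a3)
g3 = g2 ⊼ a4 = (a4 ⊙ (a4 ⊙ a3)) ⊼ a4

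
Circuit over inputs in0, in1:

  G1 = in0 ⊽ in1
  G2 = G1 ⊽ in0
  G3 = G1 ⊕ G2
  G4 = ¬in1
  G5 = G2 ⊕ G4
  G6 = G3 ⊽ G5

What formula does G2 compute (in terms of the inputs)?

(in0 ⊽ in1) ⊽ in0

G1 = in0 ⊽ in1
G2 = G1 ⊽ in0 = (in0 ⊽ in1) ⊽ in0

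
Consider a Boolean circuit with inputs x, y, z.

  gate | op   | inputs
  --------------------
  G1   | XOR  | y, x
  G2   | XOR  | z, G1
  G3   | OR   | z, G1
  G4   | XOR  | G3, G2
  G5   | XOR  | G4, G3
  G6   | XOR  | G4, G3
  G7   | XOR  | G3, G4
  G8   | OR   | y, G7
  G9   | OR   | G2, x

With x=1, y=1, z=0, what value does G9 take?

G1 = 1 XOR 1 = 0
G2 = 0 XOR 0 = 0
G9 = 0 OR 1 = 1

1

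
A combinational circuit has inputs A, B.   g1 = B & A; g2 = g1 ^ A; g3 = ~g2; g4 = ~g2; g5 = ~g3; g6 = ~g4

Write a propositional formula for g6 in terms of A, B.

~~((B & A) ^ A)

g1 = B & A
g2 = g1 ^ A = (B & A) ^ A
g4 = ~g2 = ~((B & A) ^ A)
g6 = ~g4 = ~~((B & A) ^ A)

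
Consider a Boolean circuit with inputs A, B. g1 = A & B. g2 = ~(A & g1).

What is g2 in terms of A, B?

~(A & (A & B))

g1 = A & B
g2 = ~(A & g1) = ~(A & (A & B))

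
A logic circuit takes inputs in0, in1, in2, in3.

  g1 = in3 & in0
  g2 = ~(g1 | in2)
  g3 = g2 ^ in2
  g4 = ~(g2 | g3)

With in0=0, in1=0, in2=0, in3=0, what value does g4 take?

g1 = 0 & 0 = 0
g2 = ~(0 | 0) = 1
g3 = 1 ^ 0 = 1
g4 = ~(1 | 1) = 0

0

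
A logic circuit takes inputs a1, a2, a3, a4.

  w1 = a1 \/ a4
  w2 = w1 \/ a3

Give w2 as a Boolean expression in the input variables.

w1 = a1 \/ a4
w2 = w1 \/ a3 = (a1 \/ a4) \/ a3

(a1 \/ a4) \/ a3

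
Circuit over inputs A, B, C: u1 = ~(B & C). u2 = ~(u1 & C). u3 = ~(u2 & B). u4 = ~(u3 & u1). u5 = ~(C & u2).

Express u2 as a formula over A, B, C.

u1 = ~(B & C)
u2 = ~(u1 & C) = ~((~(B & C)) & C)

~((~(B & C)) & C)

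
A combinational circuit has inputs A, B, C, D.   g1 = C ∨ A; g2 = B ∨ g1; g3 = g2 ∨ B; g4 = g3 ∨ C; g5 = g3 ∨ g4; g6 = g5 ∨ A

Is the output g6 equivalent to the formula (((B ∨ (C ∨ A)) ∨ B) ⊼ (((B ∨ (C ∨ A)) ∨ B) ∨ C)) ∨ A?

No

g1 = C ∨ A
g2 = B ∨ g1 = B ∨ (C ∨ A)
g3 = g2 ∨ B = (B ∨ (C ∨ A)) ∨ B
g4 = g3 ∨ C = ((B ∨ (C ∨ A)) ∨ B) ∨ C
g5 = g3 ∨ g4 = ((B ∨ (C ∨ A)) ∨ B) ∨ (((B ∨ (C ∨ A)) ∨ B) ∨ C)
g6 = g5 ∨ A = (((B ∨ (C ∨ A)) ∨ B) ∨ (((B ∨ (C ∨ A)) ∨ B) ∨ C)) ∨ A
At A=0, B=0, C=0, D=0: circuit gives 0, formula gives 1.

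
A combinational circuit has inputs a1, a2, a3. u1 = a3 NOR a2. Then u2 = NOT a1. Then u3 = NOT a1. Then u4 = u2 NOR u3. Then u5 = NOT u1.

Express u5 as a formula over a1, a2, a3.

u1 = a3 NOR a2
u5 = NOT u1 = NOT (a3 NOR a2)

NOT (a3 NOR a2)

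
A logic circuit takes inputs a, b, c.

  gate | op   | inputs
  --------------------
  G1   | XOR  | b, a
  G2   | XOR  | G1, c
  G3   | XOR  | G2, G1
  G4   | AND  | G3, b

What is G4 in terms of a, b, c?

(((b XOR a) XOR c) XOR (b XOR a)) AND b

G1 = b XOR a
G2 = G1 XOR c = (b XOR a) XOR c
G3 = G2 XOR G1 = ((b XOR a) XOR c) XOR (b XOR a)
G4 = G3 AND b = (((b XOR a) XOR c) XOR (b XOR a)) AND b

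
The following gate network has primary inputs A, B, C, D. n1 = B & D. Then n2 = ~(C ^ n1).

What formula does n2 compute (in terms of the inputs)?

n1 = B & D
n2 = ~(C ^ n1) = ~(C ^ (B & D))

~(C ^ (B & D))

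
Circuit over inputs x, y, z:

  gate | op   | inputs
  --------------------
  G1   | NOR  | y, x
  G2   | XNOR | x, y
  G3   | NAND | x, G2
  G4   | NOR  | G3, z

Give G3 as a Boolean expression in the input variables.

G2 = x XNOR y
G3 = x NAND G2 = x NAND (x XNOR y)

x NAND (x XNOR y)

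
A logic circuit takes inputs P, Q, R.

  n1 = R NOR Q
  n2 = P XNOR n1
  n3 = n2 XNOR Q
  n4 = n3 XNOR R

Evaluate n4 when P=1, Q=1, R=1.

0

n1 = 1 NOR 1 = 0
n2 = 1 XNOR 0 = 0
n3 = 0 XNOR 1 = 0
n4 = 0 XNOR 1 = 0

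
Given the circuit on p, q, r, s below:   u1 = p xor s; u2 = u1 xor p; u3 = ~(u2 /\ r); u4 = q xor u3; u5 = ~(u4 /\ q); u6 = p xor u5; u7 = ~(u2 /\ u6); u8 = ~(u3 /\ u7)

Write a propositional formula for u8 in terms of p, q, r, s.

u1 = p xor s
u2 = u1 xor p = (p xor s) xor p
u3 = ~(u2 /\ r) = ~(((p xor s) xor p) /\ r)
u4 = q xor u3 = q xor (~(((p xor s) xor p) /\ r))
u5 = ~(u4 /\ q) = ~((q xor (~(((p xor s) xor p) /\ r))) /\ q)
u6 = p xor u5 = p xor (~((q xor (~(((p xor s) xor p) /\ r))) /\ q))
u7 = ~(u2 /\ u6) = ~(((p xor s) xor p) /\ (p xor (~((q xor (~(((p xor s) xor p) /\ r))) /\ q))))
u8 = ~(u3 /\ u7) = ~((~(((p xor s) xor p) /\ r)) /\ (~(((p xor s) xor p) /\ (p xor (~((q xor (~(((p xor s) xor p) /\ r))) /\ q))))))

~((~(((p xor s) xor p) /\ r)) /\ (~(((p xor s) xor p) /\ (p xor (~((q xor (~(((p xor s) xor p) /\ r))) /\ q))))))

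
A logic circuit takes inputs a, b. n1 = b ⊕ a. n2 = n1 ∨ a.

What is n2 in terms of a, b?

n1 = b ⊕ a
n2 = n1 ∨ a = (b ⊕ a) ∨ a

(b ⊕ a) ∨ a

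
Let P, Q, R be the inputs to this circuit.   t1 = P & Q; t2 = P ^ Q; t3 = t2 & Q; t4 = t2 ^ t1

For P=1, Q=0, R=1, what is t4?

t1 = 1 & 0 = 0
t2 = 1 ^ 0 = 1
t4 = 1 ^ 0 = 1

1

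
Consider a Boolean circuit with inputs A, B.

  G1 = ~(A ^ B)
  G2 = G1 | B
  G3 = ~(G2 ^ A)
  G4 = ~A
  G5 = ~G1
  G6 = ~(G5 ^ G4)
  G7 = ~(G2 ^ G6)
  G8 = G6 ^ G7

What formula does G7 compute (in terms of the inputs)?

~(((~(A ^ B)) | B) ^ (~(~(~(A ^ B)) ^ ~A)))

G1 = ~(A ^ B)
G2 = G1 | B = (~(A ^ B)) | B
G4 = ~A
G5 = ~G1 = ~(~(A ^ B))
G6 = ~(G5 ^ G4) = ~(~(~(A ^ B)) ^ ~A)
G7 = ~(G2 ^ G6) = ~(((~(A ^ B)) | B) ^ (~(~(~(A ^ B)) ^ ~A)))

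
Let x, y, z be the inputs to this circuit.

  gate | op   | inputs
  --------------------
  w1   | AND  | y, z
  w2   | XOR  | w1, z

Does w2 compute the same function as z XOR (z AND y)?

w1 = y AND z
w2 = w1 XOR z = (y AND z) XOR z
At x=0, y=0, z=0: circuit gives 0, formula gives 0.
At x=0, y=0, z=1: circuit gives 1, formula gives 1.
Agrees on all 8 inputs.

Yes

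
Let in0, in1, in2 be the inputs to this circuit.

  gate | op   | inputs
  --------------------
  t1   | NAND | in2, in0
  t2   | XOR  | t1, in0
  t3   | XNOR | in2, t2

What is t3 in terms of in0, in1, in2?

t1 = in2 NAND in0
t2 = t1 XOR in0 = (in2 NAND in0) XOR in0
t3 = in2 XNOR t2 = in2 XNOR ((in2 NAND in0) XOR in0)

in2 XNOR ((in2 NAND in0) XOR in0)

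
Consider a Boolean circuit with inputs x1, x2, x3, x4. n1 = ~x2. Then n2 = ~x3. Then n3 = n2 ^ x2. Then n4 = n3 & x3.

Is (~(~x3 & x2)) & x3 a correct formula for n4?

n2 = ~x3
n3 = n2 ^ x2 = ~x3 ^ x2
n4 = n3 & x3 = (~x3 ^ x2) & x3
At x1=0, x2=0, x3=1, x4=0: circuit gives 0, formula gives 1.

No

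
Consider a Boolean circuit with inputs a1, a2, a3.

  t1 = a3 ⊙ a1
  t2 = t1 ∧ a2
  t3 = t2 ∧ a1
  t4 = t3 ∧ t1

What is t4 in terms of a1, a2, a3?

(((a3 ⊙ a1) ∧ a2) ∧ a1) ∧ (a3 ⊙ a1)

t1 = a3 ⊙ a1
t2 = t1 ∧ a2 = (a3 ⊙ a1) ∧ a2
t3 = t2 ∧ a1 = ((a3 ⊙ a1) ∧ a2) ∧ a1
t4 = t3 ∧ t1 = (((a3 ⊙ a1) ∧ a2) ∧ a1) ∧ (a3 ⊙ a1)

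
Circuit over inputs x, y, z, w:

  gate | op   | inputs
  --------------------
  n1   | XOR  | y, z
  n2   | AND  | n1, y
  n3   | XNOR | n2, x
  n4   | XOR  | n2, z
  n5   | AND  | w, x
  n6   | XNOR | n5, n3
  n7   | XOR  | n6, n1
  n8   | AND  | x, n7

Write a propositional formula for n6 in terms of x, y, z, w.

(w AND x) XNOR (((y XOR z) AND y) XNOR x)

n1 = y XOR z
n2 = n1 AND y = (y XOR z) AND y
n3 = n2 XNOR x = ((y XOR z) AND y) XNOR x
n5 = w AND x
n6 = n5 XNOR n3 = (w AND x) XNOR (((y XOR z) AND y) XNOR x)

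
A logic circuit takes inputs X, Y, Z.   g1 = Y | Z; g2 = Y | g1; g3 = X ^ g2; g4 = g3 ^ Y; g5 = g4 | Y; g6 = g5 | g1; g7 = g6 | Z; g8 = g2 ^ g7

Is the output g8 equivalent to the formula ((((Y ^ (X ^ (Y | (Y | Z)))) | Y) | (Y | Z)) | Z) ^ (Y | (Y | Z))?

g1 = Y | Z
g2 = Y | g1 = Y | (Y | Z)
g3 = X ^ g2 = X ^ (Y | (Y | Z))
g4 = g3 ^ Y = (X ^ (Y | (Y | Z))) ^ Y
g5 = g4 | Y = ((X ^ (Y | (Y | Z))) ^ Y) | Y
g6 = g5 | g1 = (((X ^ (Y | (Y | Z))) ^ Y) | Y) | (Y | Z)
g7 = g6 | Z = ((((X ^ (Y | (Y | Z))) ^ Y) | Y) | (Y | Z)) | Z
g8 = g2 ^ g7 = (Y | (Y | Z)) ^ (((((X ^ (Y | (Y | Z))) ^ Y) | Y) | (Y | Z)) | Z)
At X=0, Y=0, Z=0: circuit gives 0, formula gives 0.
At X=1, Y=0, Z=0: circuit gives 1, formula gives 1.
Agrees on all 8 inputs.

Yes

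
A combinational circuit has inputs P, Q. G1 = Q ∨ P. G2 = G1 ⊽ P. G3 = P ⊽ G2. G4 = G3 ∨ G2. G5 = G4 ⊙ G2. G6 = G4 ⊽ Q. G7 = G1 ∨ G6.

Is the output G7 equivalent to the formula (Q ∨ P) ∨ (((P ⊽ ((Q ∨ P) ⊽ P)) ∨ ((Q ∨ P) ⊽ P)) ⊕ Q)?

G1 = Q ∨ P
G2 = G1 ⊽ P = (Q ∨ P) ⊽ P
G3 = P ⊽ G2 = P ⊽ ((Q ∨ P) ⊽ P)
G4 = G3 ∨ G2 = (P ⊽ ((Q ∨ P) ⊽ P)) ∨ ((Q ∨ P) ⊽ P)
G6 = G4 ⊽ Q = ((P ⊽ ((Q ∨ P) ⊽ P)) ∨ ((Q ∨ P) ⊽ P)) ⊽ Q
G7 = G1 ∨ G6 = (Q ∨ P) ∨ (((P ⊽ ((Q ∨ P) ⊽ P)) ∨ ((Q ∨ P) ⊽ P)) ⊽ Q)
At P=0, Q=0: circuit gives 0, formula gives 1.

No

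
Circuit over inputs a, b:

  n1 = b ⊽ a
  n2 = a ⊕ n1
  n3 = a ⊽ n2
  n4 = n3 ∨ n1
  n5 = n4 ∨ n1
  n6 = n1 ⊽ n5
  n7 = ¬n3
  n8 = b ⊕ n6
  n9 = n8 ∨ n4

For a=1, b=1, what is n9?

n1 = 1 ⊽ 1 = 0
n2 = 1 ⊕ 0 = 1
n3 = 1 ⊽ 1 = 0
n4 = 0 ∨ 0 = 0
n5 = 0 ∨ 0 = 0
n6 = 0 ⊽ 0 = 1
n8 = 1 ⊕ 1 = 0
n9 = 0 ∨ 0 = 0

0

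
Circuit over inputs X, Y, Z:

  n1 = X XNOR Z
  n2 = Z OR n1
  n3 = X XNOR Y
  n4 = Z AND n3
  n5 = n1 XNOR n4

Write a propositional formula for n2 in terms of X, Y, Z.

n1 = X XNOR Z
n2 = Z OR n1 = Z OR (X XNOR Z)

Z OR (X XNOR Z)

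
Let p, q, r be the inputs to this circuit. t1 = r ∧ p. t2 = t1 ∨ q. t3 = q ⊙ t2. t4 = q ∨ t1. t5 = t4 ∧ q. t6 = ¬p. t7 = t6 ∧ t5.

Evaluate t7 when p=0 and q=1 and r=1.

1

t1 = 1 ∧ 0 = 0
t4 = 1 ∨ 0 = 1
t5 = 1 ∧ 1 = 1
t6 = ¬0 = 1
t7 = 1 ∧ 1 = 1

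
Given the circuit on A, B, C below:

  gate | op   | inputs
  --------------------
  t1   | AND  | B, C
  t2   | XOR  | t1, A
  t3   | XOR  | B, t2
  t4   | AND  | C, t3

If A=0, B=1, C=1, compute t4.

0

t1 = 1 AND 1 = 1
t2 = 1 XOR 0 = 1
t3 = 1 XOR 1 = 0
t4 = 1 AND 0 = 0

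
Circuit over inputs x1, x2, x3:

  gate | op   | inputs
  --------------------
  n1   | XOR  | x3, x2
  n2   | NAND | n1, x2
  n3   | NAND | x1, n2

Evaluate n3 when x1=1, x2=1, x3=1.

n1 = 1 XOR 1 = 0
n2 = 0 NAND 1 = 1
n3 = 1 NAND 1 = 0

0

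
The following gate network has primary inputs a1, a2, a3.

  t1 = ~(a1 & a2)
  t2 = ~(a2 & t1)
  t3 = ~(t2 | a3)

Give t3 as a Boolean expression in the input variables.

~((~(a2 & (~(a1 & a2)))) | a3)

t1 = ~(a1 & a2)
t2 = ~(a2 & t1) = ~(a2 & (~(a1 & a2)))
t3 = ~(t2 | a3) = ~((~(a2 & (~(a1 & a2)))) | a3)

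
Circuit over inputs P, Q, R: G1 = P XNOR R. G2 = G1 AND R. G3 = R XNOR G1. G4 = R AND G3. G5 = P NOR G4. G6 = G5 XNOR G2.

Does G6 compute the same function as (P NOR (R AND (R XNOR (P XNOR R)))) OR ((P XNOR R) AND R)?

G1 = P XNOR R
G2 = G1 AND R = (P XNOR R) AND R
G3 = R XNOR G1 = R XNOR (P XNOR R)
G4 = R AND G3 = R AND (R XNOR (P XNOR R))
G5 = P NOR G4 = P NOR (R AND (R XNOR (P XNOR R)))
G6 = G5 XNOR G2 = (P NOR (R AND (R XNOR (P XNOR R)))) XNOR ((P XNOR R) AND R)
At P=0, Q=0, R=0: circuit gives 0, formula gives 1.

No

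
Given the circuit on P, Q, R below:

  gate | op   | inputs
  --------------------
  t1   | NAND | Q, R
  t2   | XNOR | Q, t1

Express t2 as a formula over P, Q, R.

Q XNOR (Q NAND R)

t1 = Q NAND R
t2 = Q XNOR t1 = Q XNOR (Q NAND R)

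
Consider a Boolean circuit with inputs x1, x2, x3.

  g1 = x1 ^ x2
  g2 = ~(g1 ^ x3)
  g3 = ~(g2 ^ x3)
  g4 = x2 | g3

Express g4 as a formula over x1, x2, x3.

g1 = x1 ^ x2
g2 = ~(g1 ^ x3) = ~((x1 ^ x2) ^ x3)
g3 = ~(g2 ^ x3) = ~((~((x1 ^ x2) ^ x3)) ^ x3)
g4 = x2 | g3 = x2 | (~((~((x1 ^ x2) ^ x3)) ^ x3))

x2 | (~((~((x1 ^ x2) ^ x3)) ^ x3))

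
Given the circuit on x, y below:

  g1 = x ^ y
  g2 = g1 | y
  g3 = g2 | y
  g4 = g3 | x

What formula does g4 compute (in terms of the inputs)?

(((x ^ y) | y) | y) | x

g1 = x ^ y
g2 = g1 | y = (x ^ y) | y
g3 = g2 | y = ((x ^ y) | y) | y
g4 = g3 | x = (((x ^ y) | y) | y) | x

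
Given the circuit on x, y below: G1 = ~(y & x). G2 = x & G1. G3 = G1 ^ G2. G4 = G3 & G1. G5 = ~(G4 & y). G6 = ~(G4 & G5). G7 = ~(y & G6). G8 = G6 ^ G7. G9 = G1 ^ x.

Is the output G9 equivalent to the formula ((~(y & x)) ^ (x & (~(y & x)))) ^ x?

No

G1 = ~(y & x)
G9 = G1 ^ x = (~(y & x)) ^ x
At x=1, y=0: circuit gives 0, formula gives 1.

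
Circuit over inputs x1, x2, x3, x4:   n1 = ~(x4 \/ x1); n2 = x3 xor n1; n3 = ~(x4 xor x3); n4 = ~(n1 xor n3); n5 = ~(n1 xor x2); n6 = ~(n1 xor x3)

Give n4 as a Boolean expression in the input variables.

n1 = ~(x4 \/ x1)
n3 = ~(x4 xor x3)
n4 = ~(n1 xor n3) = ~((~(x4 \/ x1)) xor (~(x4 xor x3)))

~((~(x4 \/ x1)) xor (~(x4 xor x3)))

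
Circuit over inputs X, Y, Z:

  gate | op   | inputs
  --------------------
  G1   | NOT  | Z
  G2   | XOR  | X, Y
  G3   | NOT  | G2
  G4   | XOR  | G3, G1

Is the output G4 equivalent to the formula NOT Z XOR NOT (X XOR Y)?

Yes

G1 = NOT Z
G2 = X XOR Y
G3 = NOT G2 = NOT (X XOR Y)
G4 = G3 XOR G1 = NOT (X XOR Y) XOR NOT Z
At X=0, Y=0, Z=0: circuit gives 0, formula gives 0.
At X=0, Y=0, Z=1: circuit gives 1, formula gives 1.
Agrees on all 8 inputs.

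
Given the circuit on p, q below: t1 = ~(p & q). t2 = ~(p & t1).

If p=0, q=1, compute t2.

1

t1 = ~(0 & 1) = 1
t2 = ~(0 & 1) = 1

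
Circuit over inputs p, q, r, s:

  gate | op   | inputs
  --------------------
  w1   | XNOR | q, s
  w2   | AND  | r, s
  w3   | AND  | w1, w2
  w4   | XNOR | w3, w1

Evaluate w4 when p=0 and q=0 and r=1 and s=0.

0

w1 = 0 XNOR 0 = 1
w2 = 1 AND 0 = 0
w3 = 1 AND 0 = 0
w4 = 0 XNOR 1 = 0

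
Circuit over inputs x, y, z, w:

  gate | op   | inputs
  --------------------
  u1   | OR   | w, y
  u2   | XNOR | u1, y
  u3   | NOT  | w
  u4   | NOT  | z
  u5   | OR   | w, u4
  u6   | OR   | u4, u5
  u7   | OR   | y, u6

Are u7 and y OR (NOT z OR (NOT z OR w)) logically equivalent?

Yes

u4 = NOT z
u5 = w OR u4 = w OR NOT z
u6 = u4 OR u5 = NOT z OR (w OR NOT z)
u7 = y OR u6 = y OR (NOT z OR (w OR NOT z))
At x=0, y=0, z=1, w=0: circuit gives 0, formula gives 0.
At x=0, y=0, z=0, w=0: circuit gives 1, formula gives 1.
Agrees on all 16 inputs.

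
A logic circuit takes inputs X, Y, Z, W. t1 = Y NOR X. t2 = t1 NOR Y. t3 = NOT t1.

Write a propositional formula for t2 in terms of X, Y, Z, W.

t1 = Y NOR X
t2 = t1 NOR Y = (Y NOR X) NOR Y

(Y NOR X) NOR Y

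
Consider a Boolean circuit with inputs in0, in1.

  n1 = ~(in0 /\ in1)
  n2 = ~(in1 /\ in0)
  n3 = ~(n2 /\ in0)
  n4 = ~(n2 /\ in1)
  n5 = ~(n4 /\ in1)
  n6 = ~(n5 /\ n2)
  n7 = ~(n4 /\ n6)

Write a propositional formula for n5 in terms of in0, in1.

n2 = ~(in1 /\ in0)
n4 = ~(n2 /\ in1) = ~((~(in1 /\ in0)) /\ in1)
n5 = ~(n4 /\ in1) = ~((~((~(in1 /\ in0)) /\ in1)) /\ in1)

~((~((~(in1 /\ in0)) /\ in1)) /\ in1)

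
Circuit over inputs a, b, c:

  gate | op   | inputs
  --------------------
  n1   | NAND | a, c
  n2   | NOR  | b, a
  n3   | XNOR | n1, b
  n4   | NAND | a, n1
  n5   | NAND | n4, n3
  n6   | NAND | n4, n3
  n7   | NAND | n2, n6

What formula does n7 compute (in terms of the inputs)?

n1 = a NAND c
n2 = b NOR a
n3 = n1 XNOR b = (a NAND c) XNOR b
n4 = a NAND n1 = a NAND (a NAND c)
n6 = n4 NAND n3 = (a NAND (a NAND c)) NAND ((a NAND c) XNOR b)
n7 = n2 NAND n6 = (b NOR a) NAND ((a NAND (a NAND c)) NAND ((a NAND c) XNOR b))

(b NOR a) NAND ((a NAND (a NAND c)) NAND ((a NAND c) XNOR b))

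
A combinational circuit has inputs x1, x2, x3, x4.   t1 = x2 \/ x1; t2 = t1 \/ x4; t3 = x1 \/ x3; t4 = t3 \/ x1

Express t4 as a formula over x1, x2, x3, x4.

t3 = x1 \/ x3
t4 = t3 \/ x1 = (x1 \/ x3) \/ x1

(x1 \/ x3) \/ x1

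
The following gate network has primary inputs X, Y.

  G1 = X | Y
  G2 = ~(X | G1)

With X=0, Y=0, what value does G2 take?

G1 = 0 | 0 = 0
G2 = ~(0 | 0) = 1

1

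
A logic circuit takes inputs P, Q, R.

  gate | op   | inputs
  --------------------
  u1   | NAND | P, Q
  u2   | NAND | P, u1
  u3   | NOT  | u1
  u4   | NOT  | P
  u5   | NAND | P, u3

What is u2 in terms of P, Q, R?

P NAND (P NAND Q)

u1 = P NAND Q
u2 = P NAND u1 = P NAND (P NAND Q)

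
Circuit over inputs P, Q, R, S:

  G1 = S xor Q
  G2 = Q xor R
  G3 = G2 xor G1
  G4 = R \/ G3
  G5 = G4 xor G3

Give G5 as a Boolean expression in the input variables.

G1 = S xor Q
G2 = Q xor R
G3 = G2 xor G1 = (Q xor R) xor (S xor Q)
G4 = R \/ G3 = R \/ ((Q xor R) xor (S xor Q))
G5 = G4 xor G3 = (R \/ ((Q xor R) xor (S xor Q))) xor ((Q xor R) xor (S xor Q))

(R \/ ((Q xor R) xor (S xor Q))) xor ((Q xor R) xor (S xor Q))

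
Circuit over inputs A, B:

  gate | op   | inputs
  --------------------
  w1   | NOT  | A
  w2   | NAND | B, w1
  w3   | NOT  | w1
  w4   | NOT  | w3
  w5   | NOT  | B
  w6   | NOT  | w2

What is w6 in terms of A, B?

NOT (B NAND NOT A)

w1 = NOT A
w2 = B NAND w1 = B NAND NOT A
w6 = NOT w2 = NOT (B NAND NOT A)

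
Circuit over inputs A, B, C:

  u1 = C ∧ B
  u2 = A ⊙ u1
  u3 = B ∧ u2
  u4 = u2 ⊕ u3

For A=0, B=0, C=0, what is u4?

1

u1 = 0 ∧ 0 = 0
u2 = 0 ⊙ 0 = 1
u3 = 0 ∧ 1 = 0
u4 = 1 ⊕ 0 = 1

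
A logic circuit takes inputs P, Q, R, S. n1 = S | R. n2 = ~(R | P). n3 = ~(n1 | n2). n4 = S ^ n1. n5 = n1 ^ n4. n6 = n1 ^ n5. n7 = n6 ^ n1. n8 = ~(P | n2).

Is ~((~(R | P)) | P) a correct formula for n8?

Yes

n2 = ~(R | P)
n8 = ~(P | n2) = ~(P | (~(R | P)))
At P=0, Q=0, R=0, S=0: circuit gives 0, formula gives 0.
At P=0, Q=0, R=1, S=0: circuit gives 1, formula gives 1.
Agrees on all 16 inputs.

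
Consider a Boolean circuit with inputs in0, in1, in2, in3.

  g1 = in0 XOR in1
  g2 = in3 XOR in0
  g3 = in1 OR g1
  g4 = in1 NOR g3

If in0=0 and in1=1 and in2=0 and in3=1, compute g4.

0

g1 = 0 XOR 1 = 1
g3 = 1 OR 1 = 1
g4 = 1 NOR 1 = 0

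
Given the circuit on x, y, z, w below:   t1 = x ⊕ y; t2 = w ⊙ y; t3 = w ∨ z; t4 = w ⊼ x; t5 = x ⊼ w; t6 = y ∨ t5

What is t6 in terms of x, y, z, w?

t5 = x ⊼ w
t6 = y ∨ t5 = y ∨ (x ⊼ w)

y ∨ (x ⊼ w)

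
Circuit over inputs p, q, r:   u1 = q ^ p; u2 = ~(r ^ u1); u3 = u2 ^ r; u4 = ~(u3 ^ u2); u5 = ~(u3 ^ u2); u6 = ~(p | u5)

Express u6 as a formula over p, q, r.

u1 = q ^ p
u2 = ~(r ^ u1) = ~(r ^ (q ^ p))
u3 = u2 ^ r = (~(r ^ (q ^ p))) ^ r
u5 = ~(u3 ^ u2) = ~(((~(r ^ (q ^ p))) ^ r) ^ (~(r ^ (q ^ p))))
u6 = ~(p | u5) = ~(p | (~(((~(r ^ (q ^ p))) ^ r) ^ (~(r ^ (q ^ p))))))

~(p | (~(((~(r ^ (q ^ p))) ^ r) ^ (~(r ^ (q ^ p))))))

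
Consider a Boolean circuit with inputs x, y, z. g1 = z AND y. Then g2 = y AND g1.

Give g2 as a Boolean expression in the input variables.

y AND (z AND y)

g1 = z AND y
g2 = y AND g1 = y AND (z AND y)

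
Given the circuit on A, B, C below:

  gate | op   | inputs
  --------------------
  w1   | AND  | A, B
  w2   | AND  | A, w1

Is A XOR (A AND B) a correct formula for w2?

w1 = A AND B
w2 = A AND w1 = A AND (A AND B)
At A=1, B=0, C=0: circuit gives 0, formula gives 1.

No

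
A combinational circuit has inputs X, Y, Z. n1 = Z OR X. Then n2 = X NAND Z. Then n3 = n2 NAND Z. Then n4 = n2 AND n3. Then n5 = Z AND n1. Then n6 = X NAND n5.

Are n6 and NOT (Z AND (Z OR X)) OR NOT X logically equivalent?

Yes

n1 = Z OR X
n5 = Z AND n1 = Z AND (Z OR X)
n6 = X NAND n5 = X NAND (Z AND (Z OR X))
At X=1, Y=0, Z=1: circuit gives 0, formula gives 0.
At X=0, Y=0, Z=0: circuit gives 1, formula gives 1.
Agrees on all 8 inputs.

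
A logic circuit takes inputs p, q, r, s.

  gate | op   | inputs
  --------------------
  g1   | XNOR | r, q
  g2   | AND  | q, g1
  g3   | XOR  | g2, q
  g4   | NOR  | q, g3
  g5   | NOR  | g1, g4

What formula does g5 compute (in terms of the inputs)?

g1 = r XNOR q
g2 = q AND g1 = q AND (r XNOR q)
g3 = g2 XOR q = (q AND (r XNOR q)) XOR q
g4 = q NOR g3 = q NOR ((q AND (r XNOR q)) XOR q)
g5 = g1 NOR g4 = (r XNOR q) NOR (q NOR ((q AND (r XNOR q)) XOR q))

(r XNOR q) NOR (q NOR ((q AND (r XNOR q)) XOR q))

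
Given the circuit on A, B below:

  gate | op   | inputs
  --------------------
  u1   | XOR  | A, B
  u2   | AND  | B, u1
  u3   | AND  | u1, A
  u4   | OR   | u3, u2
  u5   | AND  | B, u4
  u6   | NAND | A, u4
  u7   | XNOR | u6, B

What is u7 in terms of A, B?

(A NAND (((A XOR B) AND A) OR (B AND (A XOR B)))) XNOR B

u1 = A XOR B
u2 = B AND u1 = B AND (A XOR B)
u3 = u1 AND A = (A XOR B) AND A
u4 = u3 OR u2 = ((A XOR B) AND A) OR (B AND (A XOR B))
u6 = A NAND u4 = A NAND (((A XOR B) AND A) OR (B AND (A XOR B)))
u7 = u6 XNOR B = (A NAND (((A XOR B) AND A) OR (B AND (A XOR B)))) XNOR B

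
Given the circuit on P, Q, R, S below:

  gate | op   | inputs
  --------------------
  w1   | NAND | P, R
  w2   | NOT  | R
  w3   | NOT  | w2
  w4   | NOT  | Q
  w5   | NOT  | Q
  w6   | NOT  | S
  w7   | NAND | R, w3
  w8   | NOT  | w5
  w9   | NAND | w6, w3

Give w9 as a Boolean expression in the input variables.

w2 = NOT R
w3 = NOT w2 = NOT NOT R
w6 = NOT S
w9 = w6 NAND w3 = NOT S NAND NOT NOT R

NOT S NAND NOT NOT R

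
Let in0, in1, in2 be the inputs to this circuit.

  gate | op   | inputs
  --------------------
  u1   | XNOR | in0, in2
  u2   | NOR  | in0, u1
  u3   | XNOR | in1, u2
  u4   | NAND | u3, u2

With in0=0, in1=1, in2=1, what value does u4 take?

u1 = 0 XNOR 1 = 0
u2 = 0 NOR 0 = 1
u3 = 1 XNOR 1 = 1
u4 = 1 NAND 1 = 0

0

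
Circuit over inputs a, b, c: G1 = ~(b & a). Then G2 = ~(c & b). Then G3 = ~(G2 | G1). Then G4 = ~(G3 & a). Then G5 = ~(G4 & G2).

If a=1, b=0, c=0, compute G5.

0

G1 = ~(0 & 1) = 1
G2 = ~(0 & 0) = 1
G3 = ~(1 | 1) = 0
G4 = ~(0 & 1) = 1
G5 = ~(1 & 1) = 0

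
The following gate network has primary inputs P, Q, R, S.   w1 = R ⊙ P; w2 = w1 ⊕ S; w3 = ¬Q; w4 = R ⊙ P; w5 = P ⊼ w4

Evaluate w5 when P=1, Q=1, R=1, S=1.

0

w4 = 1 ⊙ 1 = 1
w5 = 1 ⊼ 1 = 0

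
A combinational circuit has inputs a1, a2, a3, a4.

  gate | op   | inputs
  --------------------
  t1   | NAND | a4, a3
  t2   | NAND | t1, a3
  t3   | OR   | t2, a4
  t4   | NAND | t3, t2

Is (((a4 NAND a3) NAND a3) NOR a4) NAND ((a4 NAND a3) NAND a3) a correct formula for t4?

t1 = a4 NAND a3
t2 = t1 NAND a3 = (a4 NAND a3) NAND a3
t3 = t2 OR a4 = ((a4 NAND a3) NAND a3) OR a4
t4 = t3 NAND t2 = (((a4 NAND a3) NAND a3) OR a4) NAND ((a4 NAND a3) NAND a3)
At a1=0, a2=0, a3=0, a4=0: circuit gives 0, formula gives 1.

No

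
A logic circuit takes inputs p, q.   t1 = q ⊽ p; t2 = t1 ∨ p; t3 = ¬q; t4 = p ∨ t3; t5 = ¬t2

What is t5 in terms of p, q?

¬((q ⊽ p) ∨ p)

t1 = q ⊽ p
t2 = t1 ∨ p = (q ⊽ p) ∨ p
t5 = ¬t2 = ¬((q ⊽ p) ∨ p)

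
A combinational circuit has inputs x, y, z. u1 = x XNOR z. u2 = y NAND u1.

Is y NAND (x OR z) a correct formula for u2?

u1 = x XNOR z
u2 = y NAND u1 = y NAND (x XNOR z)
At x=0, y=1, z=0: circuit gives 0, formula gives 1.

No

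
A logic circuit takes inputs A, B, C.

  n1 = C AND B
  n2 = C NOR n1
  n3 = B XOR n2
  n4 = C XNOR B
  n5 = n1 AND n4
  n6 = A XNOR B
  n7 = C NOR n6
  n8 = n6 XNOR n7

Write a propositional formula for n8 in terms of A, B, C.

n6 = A XNOR B
n7 = C NOR n6 = C NOR (A XNOR B)
n8 = n6 XNOR n7 = (A XNOR B) XNOR (C NOR (A XNOR B))

(A XNOR B) XNOR (C NOR (A XNOR B))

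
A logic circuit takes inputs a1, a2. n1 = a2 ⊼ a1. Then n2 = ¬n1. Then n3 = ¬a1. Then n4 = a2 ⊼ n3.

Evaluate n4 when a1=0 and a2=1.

n3 = ¬0 = 1
n4 = 1 ⊼ 1 = 0

0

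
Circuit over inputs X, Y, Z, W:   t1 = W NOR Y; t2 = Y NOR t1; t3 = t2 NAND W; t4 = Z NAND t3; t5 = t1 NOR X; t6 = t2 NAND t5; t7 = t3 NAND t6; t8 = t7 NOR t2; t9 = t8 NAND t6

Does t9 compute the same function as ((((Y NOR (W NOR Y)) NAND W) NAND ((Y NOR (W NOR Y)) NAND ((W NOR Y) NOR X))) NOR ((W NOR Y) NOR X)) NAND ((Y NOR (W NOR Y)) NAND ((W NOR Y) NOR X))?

No

t1 = W NOR Y
t2 = Y NOR t1 = Y NOR (W NOR Y)
t3 = t2 NAND W = (Y NOR (W NOR Y)) NAND W
t5 = t1 NOR X = (W NOR Y) NOR X
t6 = t2 NAND t5 = (Y NOR (W NOR Y)) NAND ((W NOR Y) NOR X)
t7 = t3 NAND t6 = ((Y NOR (W NOR Y)) NAND W) NAND ((Y NOR (W NOR Y)) NAND ((W NOR Y) NOR X))
t8 = t7 NOR t2 = (((Y NOR (W NOR Y)) NAND W) NAND ((Y NOR (W NOR Y)) NAND ((W NOR Y) NOR X))) NOR (Y NOR (W NOR Y))
t9 = t8 NAND t6 = ((((Y NOR (W NOR Y)) NAND W) NAND ((Y NOR (W NOR Y)) NAND ((W NOR Y) NOR X))) NOR (Y NOR (W NOR Y))) NAND ((Y NOR (W NOR Y)) NAND ((W NOR Y) NOR X))
At X=0, Y=1, Z=0, W=0: circuit gives 0, formula gives 1.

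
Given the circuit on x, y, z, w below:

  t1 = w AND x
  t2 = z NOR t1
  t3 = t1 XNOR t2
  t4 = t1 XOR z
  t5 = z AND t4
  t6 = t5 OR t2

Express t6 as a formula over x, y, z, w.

t1 = w AND x
t2 = z NOR t1 = z NOR (w AND x)
t4 = t1 XOR z = (w AND x) XOR z
t5 = z AND t4 = z AND ((w AND x) XOR z)
t6 = t5 OR t2 = (z AND ((w AND x) XOR z)) OR (z NOR (w AND x))

(z AND ((w AND x) XOR z)) OR (z NOR (w AND x))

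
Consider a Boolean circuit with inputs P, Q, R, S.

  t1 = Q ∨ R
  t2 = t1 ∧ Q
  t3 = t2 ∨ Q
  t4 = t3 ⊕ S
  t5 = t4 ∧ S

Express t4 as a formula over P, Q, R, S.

t1 = Q ∨ R
t2 = t1 ∧ Q = (Q ∨ R) ∧ Q
t3 = t2 ∨ Q = ((Q ∨ R) ∧ Q) ∨ Q
t4 = t3 ⊕ S = (((Q ∨ R) ∧ Q) ∨ Q) ⊕ S

(((Q ∨ R) ∧ Q) ∨ Q) ⊕ S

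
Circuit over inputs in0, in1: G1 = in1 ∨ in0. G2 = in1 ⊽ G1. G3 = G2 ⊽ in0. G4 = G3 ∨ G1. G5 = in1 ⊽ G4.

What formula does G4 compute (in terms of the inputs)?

G1 = in1 ∨ in0
G2 = in1 ⊽ G1 = in1 ⊽ (in1 ∨ in0)
G3 = G2 ⊽ in0 = (in1 ⊽ (in1 ∨ in0)) ⊽ in0
G4 = G3 ∨ G1 = ((in1 ⊽ (in1 ∨ in0)) ⊽ in0) ∨ (in1 ∨ in0)

((in1 ⊽ (in1 ∨ in0)) ⊽ in0) ∨ (in1 ∨ in0)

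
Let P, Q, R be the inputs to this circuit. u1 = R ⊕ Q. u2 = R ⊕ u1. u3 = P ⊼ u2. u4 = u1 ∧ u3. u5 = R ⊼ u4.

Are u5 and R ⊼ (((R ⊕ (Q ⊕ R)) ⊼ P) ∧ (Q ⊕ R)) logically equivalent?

u1 = R ⊕ Q
u2 = R ⊕ u1 = R ⊕ (R ⊕ Q)
u3 = P ⊼ u2 = P ⊼ (R ⊕ (R ⊕ Q))
u4 = u1 ∧ u3 = (R ⊕ Q) ∧ (P ⊼ (R ⊕ (R ⊕ Q)))
u5 = R ⊼ u4 = R ⊼ ((R ⊕ Q) ∧ (P ⊼ (R ⊕ (R ⊕ Q))))
At P=0, Q=0, R=1: circuit gives 0, formula gives 0.
At P=0, Q=0, R=0: circuit gives 1, formula gives 1.
Agrees on all 8 inputs.

Yes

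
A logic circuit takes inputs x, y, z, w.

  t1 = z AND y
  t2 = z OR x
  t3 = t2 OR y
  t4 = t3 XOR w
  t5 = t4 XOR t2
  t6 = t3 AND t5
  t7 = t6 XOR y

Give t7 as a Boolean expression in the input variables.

t2 = z OR x
t3 = t2 OR y = (z OR x) OR y
t4 = t3 XOR w = ((z OR x) OR y) XOR w
t5 = t4 XOR t2 = (((z OR x) OR y) XOR w) XOR (z OR x)
t6 = t3 AND t5 = ((z OR x) OR y) AND ((((z OR x) OR y) XOR w) XOR (z OR x))
t7 = t6 XOR y = (((z OR x) OR y) AND ((((z OR x) OR y) XOR w) XOR (z OR x))) XOR y

(((z OR x) OR y) AND ((((z OR x) OR y) XOR w) XOR (z OR x))) XOR y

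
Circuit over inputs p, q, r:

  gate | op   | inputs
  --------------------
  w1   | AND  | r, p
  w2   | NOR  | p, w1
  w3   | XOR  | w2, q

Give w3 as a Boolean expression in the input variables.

(p NOR (r AND p)) XOR q

w1 = r AND p
w2 = p NOR w1 = p NOR (r AND p)
w3 = w2 XOR q = (p NOR (r AND p)) XOR q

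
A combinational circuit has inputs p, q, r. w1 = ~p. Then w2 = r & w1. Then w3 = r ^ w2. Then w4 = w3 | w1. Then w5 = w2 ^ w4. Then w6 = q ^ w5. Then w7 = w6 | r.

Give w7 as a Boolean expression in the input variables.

(q ^ ((r & ~p) ^ ((r ^ (r & ~p)) | ~p))) | r

w1 = ~p
w2 = r & w1 = r & ~p
w3 = r ^ w2 = r ^ (r & ~p)
w4 = w3 | w1 = (r ^ (r & ~p)) | ~p
w5 = w2 ^ w4 = (r & ~p) ^ ((r ^ (r & ~p)) | ~p)
w6 = q ^ w5 = q ^ ((r & ~p) ^ ((r ^ (r & ~p)) | ~p))
w7 = w6 | r = (q ^ ((r & ~p) ^ ((r ^ (r & ~p)) | ~p))) | r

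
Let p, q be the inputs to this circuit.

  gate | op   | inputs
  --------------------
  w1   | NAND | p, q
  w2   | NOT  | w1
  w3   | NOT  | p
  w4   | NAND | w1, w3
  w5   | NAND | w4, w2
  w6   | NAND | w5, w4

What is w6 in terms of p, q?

(((p NAND q) NAND NOT p) NAND NOT (p NAND q)) NAND ((p NAND q) NAND NOT p)

w1 = p NAND q
w2 = NOT w1 = NOT (p NAND q)
w3 = NOT p
w4 = w1 NAND w3 = (p NAND q) NAND NOT p
w5 = w4 NAND w2 = ((p NAND q) NAND NOT p) NAND NOT (p NAND q)
w6 = w5 NAND w4 = (((p NAND q) NAND NOT p) NAND NOT (p NAND q)) NAND ((p NAND q) NAND NOT p)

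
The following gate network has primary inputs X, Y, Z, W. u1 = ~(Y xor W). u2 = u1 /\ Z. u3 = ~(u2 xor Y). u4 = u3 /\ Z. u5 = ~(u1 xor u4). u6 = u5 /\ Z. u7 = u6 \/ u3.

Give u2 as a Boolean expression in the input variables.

u1 = ~(Y xor W)
u2 = u1 /\ Z = (~(Y xor W)) /\ Z

(~(Y xor W)) /\ Z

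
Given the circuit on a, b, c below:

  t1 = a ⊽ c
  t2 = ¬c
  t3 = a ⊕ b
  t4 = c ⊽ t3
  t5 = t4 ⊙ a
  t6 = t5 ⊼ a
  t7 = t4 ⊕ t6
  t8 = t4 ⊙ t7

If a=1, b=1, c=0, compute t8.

t3 = 1 ⊕ 1 = 0
t4 = 0 ⊽ 0 = 1
t5 = 1 ⊙ 1 = 1
t6 = 1 ⊼ 1 = 0
t7 = 1 ⊕ 0 = 1
t8 = 1 ⊙ 1 = 1

1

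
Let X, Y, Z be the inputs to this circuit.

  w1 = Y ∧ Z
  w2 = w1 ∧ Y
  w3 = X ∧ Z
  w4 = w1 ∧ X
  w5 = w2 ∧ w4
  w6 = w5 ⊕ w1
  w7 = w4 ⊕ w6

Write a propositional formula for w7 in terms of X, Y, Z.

((Y ∧ Z) ∧ X) ⊕ ((((Y ∧ Z) ∧ Y) ∧ ((Y ∧ Z) ∧ X)) ⊕ (Y ∧ Z))

w1 = Y ∧ Z
w2 = w1 ∧ Y = (Y ∧ Z) ∧ Y
w4 = w1 ∧ X = (Y ∧ Z) ∧ X
w5 = w2 ∧ w4 = ((Y ∧ Z) ∧ Y) ∧ ((Y ∧ Z) ∧ X)
w6 = w5 ⊕ w1 = (((Y ∧ Z) ∧ Y) ∧ ((Y ∧ Z) ∧ X)) ⊕ (Y ∧ Z)
w7 = w4 ⊕ w6 = ((Y ∧ Z) ∧ X) ⊕ ((((Y ∧ Z) ∧ Y) ∧ ((Y ∧ Z) ∧ X)) ⊕ (Y ∧ Z))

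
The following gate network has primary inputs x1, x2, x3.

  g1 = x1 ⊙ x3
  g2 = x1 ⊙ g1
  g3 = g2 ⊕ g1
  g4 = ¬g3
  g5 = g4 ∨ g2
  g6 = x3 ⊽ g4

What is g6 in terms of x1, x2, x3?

x3 ⊽ ¬((x1 ⊙ (x1 ⊙ x3)) ⊕ (x1 ⊙ x3))

g1 = x1 ⊙ x3
g2 = x1 ⊙ g1 = x1 ⊙ (x1 ⊙ x3)
g3 = g2 ⊕ g1 = (x1 ⊙ (x1 ⊙ x3)) ⊕ (x1 ⊙ x3)
g4 = ¬g3 = ¬((x1 ⊙ (x1 ⊙ x3)) ⊕ (x1 ⊙ x3))
g6 = x3 ⊽ g4 = x3 ⊽ ¬((x1 ⊙ (x1 ⊙ x3)) ⊕ (x1 ⊙ x3))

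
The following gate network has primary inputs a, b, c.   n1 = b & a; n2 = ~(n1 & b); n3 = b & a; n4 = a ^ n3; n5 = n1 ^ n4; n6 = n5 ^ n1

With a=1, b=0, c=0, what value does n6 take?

1

n1 = 0 & 1 = 0
n3 = 0 & 1 = 0
n4 = 1 ^ 0 = 1
n5 = 0 ^ 1 = 1
n6 = 1 ^ 0 = 1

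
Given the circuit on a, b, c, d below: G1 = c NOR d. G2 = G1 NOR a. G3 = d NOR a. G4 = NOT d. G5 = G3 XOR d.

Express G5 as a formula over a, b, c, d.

(d NOR a) XOR d

G3 = d NOR a
G5 = G3 XOR d = (d NOR a) XOR d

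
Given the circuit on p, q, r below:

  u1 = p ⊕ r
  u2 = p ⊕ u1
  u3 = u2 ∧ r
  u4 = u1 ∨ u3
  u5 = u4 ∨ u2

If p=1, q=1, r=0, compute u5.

1

u1 = 1 ⊕ 0 = 1
u2 = 1 ⊕ 1 = 0
u3 = 0 ∧ 0 = 0
u4 = 1 ∨ 0 = 1
u5 = 1 ∨ 0 = 1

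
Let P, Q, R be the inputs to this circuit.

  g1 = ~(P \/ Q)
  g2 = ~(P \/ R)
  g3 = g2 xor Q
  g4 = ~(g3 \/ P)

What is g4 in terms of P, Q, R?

~(((~(P \/ R)) xor Q) \/ P)

g2 = ~(P \/ R)
g3 = g2 xor Q = (~(P \/ R)) xor Q
g4 = ~(g3 \/ P) = ~(((~(P \/ R)) xor Q) \/ P)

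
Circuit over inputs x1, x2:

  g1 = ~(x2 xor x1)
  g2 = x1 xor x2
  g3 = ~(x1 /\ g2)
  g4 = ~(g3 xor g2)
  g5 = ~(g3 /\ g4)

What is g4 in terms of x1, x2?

~((~(x1 /\ (x1 xor x2))) xor (x1 xor x2))

g2 = x1 xor x2
g3 = ~(x1 /\ g2) = ~(x1 /\ (x1 xor x2))
g4 = ~(g3 xor g2) = ~((~(x1 /\ (x1 xor x2))) xor (x1 xor x2))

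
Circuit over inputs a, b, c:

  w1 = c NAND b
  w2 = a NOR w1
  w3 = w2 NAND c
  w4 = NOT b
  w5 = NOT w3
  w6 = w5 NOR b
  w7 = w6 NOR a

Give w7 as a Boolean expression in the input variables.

w1 = c NAND b
w2 = a NOR w1 = a NOR (c NAND b)
w3 = w2 NAND c = (a NOR (c NAND b)) NAND c
w5 = NOT w3 = NOT ((a NOR (c NAND b)) NAND c)
w6 = w5 NOR b = NOT ((a NOR (c NAND b)) NAND c) NOR b
w7 = w6 NOR a = (NOT ((a NOR (c NAND b)) NAND c) NOR b) NOR a

(NOT ((a NOR (c NAND b)) NAND c) NOR b) NOR a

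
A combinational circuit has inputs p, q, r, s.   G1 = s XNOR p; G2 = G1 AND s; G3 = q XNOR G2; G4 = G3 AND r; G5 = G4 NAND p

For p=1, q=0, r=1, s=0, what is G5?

0

G1 = 0 XNOR 1 = 0
G2 = 0 AND 0 = 0
G3 = 0 XNOR 0 = 1
G4 = 1 AND 1 = 1
G5 = 1 NAND 1 = 0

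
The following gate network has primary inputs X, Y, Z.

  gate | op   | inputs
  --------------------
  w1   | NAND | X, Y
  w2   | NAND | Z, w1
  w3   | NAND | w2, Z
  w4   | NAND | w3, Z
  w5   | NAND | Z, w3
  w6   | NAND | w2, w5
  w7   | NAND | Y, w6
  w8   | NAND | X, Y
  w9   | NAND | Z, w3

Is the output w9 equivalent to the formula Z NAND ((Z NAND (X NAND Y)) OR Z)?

No

w1 = X NAND Y
w2 = Z NAND w1 = Z NAND (X NAND Y)
w3 = w2 NAND Z = (Z NAND (X NAND Y)) NAND Z
w9 = Z NAND w3 = Z NAND ((Z NAND (X NAND Y)) NAND Z)
At X=1, Y=1, Z=1: circuit gives 1, formula gives 0.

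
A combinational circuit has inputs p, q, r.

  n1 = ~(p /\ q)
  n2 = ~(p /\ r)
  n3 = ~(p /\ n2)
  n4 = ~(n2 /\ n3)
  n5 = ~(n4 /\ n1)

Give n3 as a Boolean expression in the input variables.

~(p /\ (~(p /\ r)))

n2 = ~(p /\ r)
n3 = ~(p /\ n2) = ~(p /\ (~(p /\ r)))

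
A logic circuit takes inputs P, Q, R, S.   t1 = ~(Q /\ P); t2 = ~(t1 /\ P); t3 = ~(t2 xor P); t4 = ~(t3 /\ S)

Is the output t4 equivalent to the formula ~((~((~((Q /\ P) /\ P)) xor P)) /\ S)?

No

t1 = ~(Q /\ P)
t2 = ~(t1 /\ P) = ~((~(Q /\ P)) /\ P)
t3 = ~(t2 xor P) = ~((~((~(Q /\ P)) /\ P)) xor P)
t4 = ~(t3 /\ S) = ~((~((~((~(Q /\ P)) /\ P)) xor P)) /\ S)
At P=1, Q=0, R=0, S=1: circuit gives 1, formula gives 0.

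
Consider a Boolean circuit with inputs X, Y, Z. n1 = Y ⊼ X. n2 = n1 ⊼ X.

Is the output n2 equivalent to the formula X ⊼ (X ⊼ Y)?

Yes

n1 = Y ⊼ X
n2 = n1 ⊼ X = (Y ⊼ X) ⊼ X
At X=1, Y=0, Z=0: circuit gives 0, formula gives 0.
At X=0, Y=0, Z=0: circuit gives 1, formula gives 1.
Agrees on all 8 inputs.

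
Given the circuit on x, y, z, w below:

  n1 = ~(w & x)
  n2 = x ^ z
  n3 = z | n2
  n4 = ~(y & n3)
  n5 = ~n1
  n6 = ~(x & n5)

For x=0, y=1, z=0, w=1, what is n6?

1

n1 = ~(1 & 0) = 1
n5 = ~1 = 0
n6 = ~(0 & 0) = 1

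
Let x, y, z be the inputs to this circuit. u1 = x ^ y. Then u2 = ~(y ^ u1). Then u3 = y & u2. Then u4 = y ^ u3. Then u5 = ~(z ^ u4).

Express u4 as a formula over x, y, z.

u1 = x ^ y
u2 = ~(y ^ u1) = ~(y ^ (x ^ y))
u3 = y & u2 = y & (~(y ^ (x ^ y)))
u4 = y ^ u3 = y ^ (y & (~(y ^ (x ^ y))))

y ^ (y & (~(y ^ (x ^ y))))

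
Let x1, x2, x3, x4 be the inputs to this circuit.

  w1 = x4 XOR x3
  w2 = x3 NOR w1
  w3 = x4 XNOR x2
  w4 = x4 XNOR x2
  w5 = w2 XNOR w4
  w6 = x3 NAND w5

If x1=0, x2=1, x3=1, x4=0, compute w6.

0

w1 = 0 XOR 1 = 1
w2 = 1 NOR 1 = 0
w4 = 0 XNOR 1 = 0
w5 = 0 XNOR 0 = 1
w6 = 1 NAND 1 = 0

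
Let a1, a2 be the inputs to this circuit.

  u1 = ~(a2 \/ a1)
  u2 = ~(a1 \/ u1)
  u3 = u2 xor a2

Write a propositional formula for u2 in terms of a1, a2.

~(a1 \/ (~(a2 \/ a1)))

u1 = ~(a2 \/ a1)
u2 = ~(a1 \/ u1) = ~(a1 \/ (~(a2 \/ a1)))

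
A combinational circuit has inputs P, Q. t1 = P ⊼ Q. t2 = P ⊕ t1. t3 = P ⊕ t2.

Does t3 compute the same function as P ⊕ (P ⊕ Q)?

No

t1 = P ⊼ Q
t2 = P ⊕ t1 = P ⊕ (P ⊼ Q)
t3 = P ⊕ t2 = P ⊕ (P ⊕ (P ⊼ Q))
At P=0, Q=0: circuit gives 1, formula gives 0.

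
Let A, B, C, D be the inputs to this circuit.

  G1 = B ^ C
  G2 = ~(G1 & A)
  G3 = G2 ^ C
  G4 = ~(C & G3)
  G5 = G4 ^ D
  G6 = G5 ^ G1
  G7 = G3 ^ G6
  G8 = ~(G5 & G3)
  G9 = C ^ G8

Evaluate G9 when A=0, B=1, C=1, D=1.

0

G1 = 1 ^ 1 = 0
G2 = ~(0 & 0) = 1
G3 = 1 ^ 1 = 0
G4 = ~(1 & 0) = 1
G5 = 1 ^ 1 = 0
G8 = ~(0 & 0) = 1
G9 = 1 ^ 1 = 0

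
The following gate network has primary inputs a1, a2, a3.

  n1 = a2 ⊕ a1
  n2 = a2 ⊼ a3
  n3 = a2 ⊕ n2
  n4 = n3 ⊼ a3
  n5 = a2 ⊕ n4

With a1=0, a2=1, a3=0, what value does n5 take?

0

n2 = 1 ⊼ 0 = 1
n3 = 1 ⊕ 1 = 0
n4 = 0 ⊼ 0 = 1
n5 = 1 ⊕ 1 = 0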